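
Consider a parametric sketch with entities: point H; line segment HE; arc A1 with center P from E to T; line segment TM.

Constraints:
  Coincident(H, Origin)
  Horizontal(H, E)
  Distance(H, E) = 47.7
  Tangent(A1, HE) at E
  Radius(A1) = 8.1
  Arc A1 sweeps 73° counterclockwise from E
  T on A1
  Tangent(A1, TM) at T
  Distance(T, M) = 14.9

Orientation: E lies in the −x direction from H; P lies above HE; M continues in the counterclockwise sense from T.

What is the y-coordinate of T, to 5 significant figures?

5.7318

Tangency of A1 to HE means the radius PE is perpendicular to HE, so P = E + (0, 8.1) = (-47.700, 8.1000). On A1, E sits at bearing -90° from P; a 73° counterclockwise sweep puts T at bearing -17°, so T = P + 8.1·(cos -17°, sin -17°) = (-39.954, 5.7318). So T.y = 5.7318.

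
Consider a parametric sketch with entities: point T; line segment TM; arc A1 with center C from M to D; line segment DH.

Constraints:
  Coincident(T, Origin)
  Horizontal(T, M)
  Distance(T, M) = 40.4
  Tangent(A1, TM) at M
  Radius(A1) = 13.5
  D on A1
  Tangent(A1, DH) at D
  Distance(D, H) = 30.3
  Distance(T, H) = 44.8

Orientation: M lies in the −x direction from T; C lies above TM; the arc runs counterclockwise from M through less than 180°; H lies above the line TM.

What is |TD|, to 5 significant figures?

29.180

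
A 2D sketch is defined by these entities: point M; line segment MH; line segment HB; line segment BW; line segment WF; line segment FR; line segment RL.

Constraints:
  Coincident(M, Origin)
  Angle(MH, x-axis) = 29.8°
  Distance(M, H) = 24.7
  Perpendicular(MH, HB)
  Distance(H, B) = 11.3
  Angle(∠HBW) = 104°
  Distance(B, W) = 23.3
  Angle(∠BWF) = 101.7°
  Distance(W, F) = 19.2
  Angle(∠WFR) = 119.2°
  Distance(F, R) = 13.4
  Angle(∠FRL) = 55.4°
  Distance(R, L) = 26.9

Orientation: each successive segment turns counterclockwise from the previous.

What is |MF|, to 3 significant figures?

6.24

M is at the origin; MH runs at 29.8° with length 24.7, so H = (21.4, 12.3). The perpendicularity gives HB at right angles to MH, so HB runs at 120°; with |HB| = 11.3, B = (15.8, 22.1). ∠HBW = 104.0° gives BW at -164° from the x-axis; with |BW| = 23.3, W = (-6.60, 15.7). ∠BWF = 101.7° gives WF at -85.9° from the x-axis; with |WF| = 19.2, F = (-5.23, -3.41). Then |MF| = |F − M| = 6.24.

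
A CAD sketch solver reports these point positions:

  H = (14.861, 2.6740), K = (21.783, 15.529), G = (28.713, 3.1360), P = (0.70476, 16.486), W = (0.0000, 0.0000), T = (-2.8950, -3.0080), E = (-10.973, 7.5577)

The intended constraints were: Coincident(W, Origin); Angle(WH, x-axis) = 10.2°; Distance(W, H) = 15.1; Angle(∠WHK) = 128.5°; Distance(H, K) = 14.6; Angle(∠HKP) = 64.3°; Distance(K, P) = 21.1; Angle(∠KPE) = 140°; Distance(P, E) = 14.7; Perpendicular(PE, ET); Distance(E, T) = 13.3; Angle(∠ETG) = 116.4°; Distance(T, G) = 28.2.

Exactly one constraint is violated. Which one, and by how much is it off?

Distance(T, G) = 28.2 — off by 4.00.

W = (0.00, 0.00) ✓; WH at 10.20° ✓; |WH| = 15.10 ✓; ∠WHK = 128.5° ✓; |HK| = 14.60 ✓; ∠HKP = 64.30° ✓; |KP| = 21.10 ✓; ∠KPE = 140.0° ✓; |PE| = 14.70 ✓; ∠(PE, ET) = 90.00° ✓; |ET| = 13.30 ✓; ∠ETG = 116.4° ✓; |TG| = 32.20 ✗.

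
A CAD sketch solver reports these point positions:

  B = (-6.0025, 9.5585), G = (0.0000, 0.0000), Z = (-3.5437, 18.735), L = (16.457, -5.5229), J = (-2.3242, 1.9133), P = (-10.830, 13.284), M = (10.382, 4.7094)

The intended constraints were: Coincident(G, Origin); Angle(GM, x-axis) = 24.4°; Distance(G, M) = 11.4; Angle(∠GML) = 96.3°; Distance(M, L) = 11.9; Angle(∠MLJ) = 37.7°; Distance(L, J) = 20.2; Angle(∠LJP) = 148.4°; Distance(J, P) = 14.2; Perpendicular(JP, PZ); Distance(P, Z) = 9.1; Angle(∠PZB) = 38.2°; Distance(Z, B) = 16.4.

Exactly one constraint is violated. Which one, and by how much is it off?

Distance(Z, B) = 16.4 — off by 6.90.

G = (0.00, 0.00) ✓; GM at 24.40° ✓; |GM| = 11.40 ✓; ∠GML = 96.30° ✓; |ML| = 11.90 ✓; ∠MLJ = 37.70° ✓; |LJ| = 20.20 ✓; ∠LJP = 148.4° ✓; |JP| = 14.20 ✓; ∠(JP, PZ) = 90.00° ✓; |PZ| = 9.100 ✓; ∠PZB = 38.20° ✓; |ZB| = 9.500 ✗.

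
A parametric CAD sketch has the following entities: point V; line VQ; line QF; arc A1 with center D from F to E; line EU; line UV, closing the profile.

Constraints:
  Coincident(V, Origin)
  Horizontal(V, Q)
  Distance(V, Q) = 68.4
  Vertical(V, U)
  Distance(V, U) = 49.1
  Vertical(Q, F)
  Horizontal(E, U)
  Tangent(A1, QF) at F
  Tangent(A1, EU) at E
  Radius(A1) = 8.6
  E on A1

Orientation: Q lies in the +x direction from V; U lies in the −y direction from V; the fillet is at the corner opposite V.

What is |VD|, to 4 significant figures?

72.22

V and U share the same x with |VU| = 49.1 and U on the −y side, so U = (0.000, -49.10). The virtual corner opposite V is at (68.40, -49.10). Since A1 is tangent to QF there, DF ⟂ QF and the tangent condition forces DE to be normal to EU, with radius 8.6, so the center D sits 8.6 in from both sides at D = (59.80, -40.50). Then |VD| = |D − V| = 72.22.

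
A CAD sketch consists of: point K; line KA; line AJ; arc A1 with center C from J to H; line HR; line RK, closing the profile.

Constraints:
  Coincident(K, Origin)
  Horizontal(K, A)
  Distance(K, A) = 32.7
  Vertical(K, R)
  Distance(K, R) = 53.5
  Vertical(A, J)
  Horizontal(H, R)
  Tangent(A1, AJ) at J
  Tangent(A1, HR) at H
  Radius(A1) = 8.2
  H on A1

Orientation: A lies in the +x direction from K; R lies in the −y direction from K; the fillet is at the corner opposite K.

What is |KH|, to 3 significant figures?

58.8

The virtual corner opposite K is at (32.7, -53.5). A1 meets AJ tangentially, so CJ is at right angles to AJ and the tangent condition forces CH to be normal to HR, with radius 8.2, so the center C sits 8.2 in from both sides at C = (24.5, -45.3). That places the tangent points at J = (32.7, -45.3) on AJ and H = (24.5, -53.5) on HR. Then |KH| = |H − K| = 58.8.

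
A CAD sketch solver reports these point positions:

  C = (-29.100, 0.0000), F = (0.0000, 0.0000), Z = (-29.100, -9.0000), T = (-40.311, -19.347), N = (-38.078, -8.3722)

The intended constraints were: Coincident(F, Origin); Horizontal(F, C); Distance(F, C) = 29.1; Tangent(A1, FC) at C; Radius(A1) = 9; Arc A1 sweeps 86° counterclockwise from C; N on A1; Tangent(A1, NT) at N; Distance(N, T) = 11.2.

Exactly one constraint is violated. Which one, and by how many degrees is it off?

Tangent(A1, NT) at N — off by 7.50°.

F = (0.00, 0.00) ✓; F.y = 0.00, C.y = 0.00 ✓; |FC| = 29.10 ✓; ∠(ZC, CF) = 90.00° ✓; |ZC| = 9.000 ✓; bearing(Z→N) − bearing(Z→C) = 86.00° ✓; |ZN| = 9.000 ✓; ∠(ZN, NT) = 97.50° ✗; |NT| = 11.20 ✓.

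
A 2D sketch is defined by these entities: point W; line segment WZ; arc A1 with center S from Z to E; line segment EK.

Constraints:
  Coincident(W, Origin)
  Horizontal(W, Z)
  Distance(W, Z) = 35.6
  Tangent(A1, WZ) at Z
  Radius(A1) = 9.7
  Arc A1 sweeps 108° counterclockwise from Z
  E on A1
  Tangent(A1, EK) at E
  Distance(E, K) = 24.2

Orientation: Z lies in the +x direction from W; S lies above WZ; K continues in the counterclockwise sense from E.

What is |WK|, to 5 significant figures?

51.674

On A1, Z sits at bearing -90° from S; a 108° counterclockwise sweep puts E at bearing 18°, so E = S + 9.7·(cos 18°, sin 18°) = (44.825, 12.697). The tangent condition forces SE to be normal to EK, so EK runs along (−sin 18°, cos 18°); with |EK| = 24.2, K = (37.347, 35.713). Then |WK| = |K − W| = 51.674.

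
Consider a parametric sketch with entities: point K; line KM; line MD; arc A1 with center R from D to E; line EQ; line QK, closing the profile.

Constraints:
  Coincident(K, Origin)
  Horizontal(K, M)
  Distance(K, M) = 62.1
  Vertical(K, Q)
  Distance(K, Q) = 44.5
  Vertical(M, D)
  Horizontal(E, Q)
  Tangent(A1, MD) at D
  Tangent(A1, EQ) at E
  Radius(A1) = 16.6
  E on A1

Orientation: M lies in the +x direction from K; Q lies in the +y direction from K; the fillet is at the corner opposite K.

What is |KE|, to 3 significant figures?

63.6

K is at the origin; K and M share the same y with |KM| = 62.1 and M on the +x side, so M = (62.1, 0.00). KQ is vertical with |KQ| = 44.5 and Q on the +y side, so Q = (0.00, 44.5). The virtual corner opposite K is at (62.1, 44.5). A1 meets MD tangentially, so RD is at right angles to MD and the tangent condition forces RE to be normal to EQ, with radius 16.6, so the center R sits 16.6 in from both sides at R = (45.5, 27.9). That places the tangent points at D = (62.1, 27.9) on MD and E = (45.5, 44.5) on EQ. Then |KE| = |E − K| = 63.6.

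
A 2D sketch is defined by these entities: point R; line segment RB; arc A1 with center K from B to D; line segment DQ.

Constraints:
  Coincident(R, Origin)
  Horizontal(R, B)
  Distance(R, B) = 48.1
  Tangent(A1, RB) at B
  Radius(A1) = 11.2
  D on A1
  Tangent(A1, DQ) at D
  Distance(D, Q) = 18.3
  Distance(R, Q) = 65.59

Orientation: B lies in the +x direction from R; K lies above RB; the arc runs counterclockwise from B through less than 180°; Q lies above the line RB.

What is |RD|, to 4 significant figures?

60.45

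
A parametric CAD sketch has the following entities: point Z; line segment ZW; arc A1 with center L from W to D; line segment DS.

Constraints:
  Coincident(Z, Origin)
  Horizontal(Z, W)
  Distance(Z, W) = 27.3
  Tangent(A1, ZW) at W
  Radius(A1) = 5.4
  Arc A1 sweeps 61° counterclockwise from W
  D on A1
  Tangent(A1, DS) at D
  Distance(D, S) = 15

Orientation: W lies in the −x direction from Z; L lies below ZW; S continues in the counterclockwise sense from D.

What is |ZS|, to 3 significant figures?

42.4

Z is at the origin; ZW is horizontal with |ZW| = 27.3 and W on the −x side, so W = (-27.3, 0.00). The tangent condition forces LW to be normal to ZW, so L = W + (0, -5.4) = (-27.3, -5.40). On A1, W sits at bearing 90° from L; a 61° counterclockwise sweep puts D at bearing 151°, so D = L + 5.4·(cos 151°, sin 151°) = (-32.0, -2.78). Since A1 is tangent to DS there, LD ⟂ DS, so DS runs along (−sin 151°, cos 151°); with |DS| = 15.0, S = (-39.3, -15.9). Then |ZS| = |S − Z| = 42.4.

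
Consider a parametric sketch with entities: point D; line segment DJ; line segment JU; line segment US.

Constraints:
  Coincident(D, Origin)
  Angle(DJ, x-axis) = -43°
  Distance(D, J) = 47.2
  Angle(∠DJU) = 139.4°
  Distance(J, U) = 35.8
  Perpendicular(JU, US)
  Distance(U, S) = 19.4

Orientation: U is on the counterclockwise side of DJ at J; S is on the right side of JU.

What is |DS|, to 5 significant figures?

87.428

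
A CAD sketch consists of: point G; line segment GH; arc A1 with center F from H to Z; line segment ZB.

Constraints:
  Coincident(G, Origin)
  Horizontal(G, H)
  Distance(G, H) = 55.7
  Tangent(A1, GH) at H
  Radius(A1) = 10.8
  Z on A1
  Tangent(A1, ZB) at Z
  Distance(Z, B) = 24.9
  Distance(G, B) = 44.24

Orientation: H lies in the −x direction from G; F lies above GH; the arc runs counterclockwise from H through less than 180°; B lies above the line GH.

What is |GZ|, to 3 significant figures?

46.5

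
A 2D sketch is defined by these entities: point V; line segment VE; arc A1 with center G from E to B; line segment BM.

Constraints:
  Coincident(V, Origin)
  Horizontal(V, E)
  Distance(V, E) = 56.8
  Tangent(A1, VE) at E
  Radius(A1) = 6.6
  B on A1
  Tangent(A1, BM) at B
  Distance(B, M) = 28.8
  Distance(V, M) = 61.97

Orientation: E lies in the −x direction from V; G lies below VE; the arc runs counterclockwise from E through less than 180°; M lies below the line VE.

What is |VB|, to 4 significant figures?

63.49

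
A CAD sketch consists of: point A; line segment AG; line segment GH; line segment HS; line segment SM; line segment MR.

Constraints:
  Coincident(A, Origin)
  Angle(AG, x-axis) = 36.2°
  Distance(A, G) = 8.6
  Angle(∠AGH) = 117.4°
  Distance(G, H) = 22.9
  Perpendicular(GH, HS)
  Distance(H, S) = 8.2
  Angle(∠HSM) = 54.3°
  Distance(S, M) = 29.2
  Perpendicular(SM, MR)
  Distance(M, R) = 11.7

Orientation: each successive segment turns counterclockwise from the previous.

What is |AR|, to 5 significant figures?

27.824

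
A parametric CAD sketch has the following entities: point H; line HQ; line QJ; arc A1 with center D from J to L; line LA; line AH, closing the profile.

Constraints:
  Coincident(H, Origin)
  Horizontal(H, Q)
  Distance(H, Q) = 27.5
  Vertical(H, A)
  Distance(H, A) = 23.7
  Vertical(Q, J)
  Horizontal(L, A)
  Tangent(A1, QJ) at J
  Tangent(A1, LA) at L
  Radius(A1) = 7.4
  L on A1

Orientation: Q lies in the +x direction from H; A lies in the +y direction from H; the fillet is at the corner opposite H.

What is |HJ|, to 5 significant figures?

31.968

H is at the origin; H and Q share the same y with |HQ| = 27.5 and Q on the +x side, so Q = (27.500, 0.0000). H and A share the same x with |HA| = 23.7 and A on the +y side, so A = (0.0000, 23.700). The virtual corner opposite H is at (27.500, 23.700). Tangency of A1 to QJ means the radius DJ is perpendicular to QJ and the tangent condition forces DL to be normal to LA, with radius 7.4, so the center D sits 7.4 in from both sides at D = (20.100, 16.300). That places the tangent points at J = (27.500, 16.300) on QJ and L = (20.100, 23.700) on LA. Then |HJ| = |J − H| = 31.968.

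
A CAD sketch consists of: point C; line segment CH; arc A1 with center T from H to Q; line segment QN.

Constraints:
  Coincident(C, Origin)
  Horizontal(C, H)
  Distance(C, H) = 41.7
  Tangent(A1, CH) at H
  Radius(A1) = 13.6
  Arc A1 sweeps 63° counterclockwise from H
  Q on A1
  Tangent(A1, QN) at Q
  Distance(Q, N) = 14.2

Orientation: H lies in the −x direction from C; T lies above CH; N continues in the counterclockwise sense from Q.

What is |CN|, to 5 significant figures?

30.633

On A1, H sits at bearing -90° from T; a 63° counterclockwise sweep puts Q at bearing -27°, so Q = T + 13.6·(cos -27°, sin -27°) = (-29.582, 7.4257). A1 meets QN tangentially, so TQ is at right angles to QN, so QN runs along (−sin -27°, cos -27°); with |QN| = 14.2, N = (-23.136, 20.078). Then |CN| = |N − C| = 30.633.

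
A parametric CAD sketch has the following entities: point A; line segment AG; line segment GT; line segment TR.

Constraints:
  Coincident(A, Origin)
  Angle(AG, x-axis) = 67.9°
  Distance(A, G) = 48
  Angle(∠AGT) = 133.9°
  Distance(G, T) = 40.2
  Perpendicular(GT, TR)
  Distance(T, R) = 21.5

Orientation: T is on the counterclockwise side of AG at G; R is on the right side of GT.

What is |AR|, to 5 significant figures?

92.442

∠AGT = 133.9°, so GT runs at 67.9° + (180° − 133.9°) = 114.00° from the x-axis; with |GT| = 40.2, T = G + 40.2·(cos 114.00°, sin 114.00°) = (1.7080, 81.198). GT is perpendicular to TR; with |TR| = 21.5 on the right of GT, R = T + 21.5·(0.91355, 0.40674) = (21.349, 89.943). Then |AR| = |R − A| = 92.442.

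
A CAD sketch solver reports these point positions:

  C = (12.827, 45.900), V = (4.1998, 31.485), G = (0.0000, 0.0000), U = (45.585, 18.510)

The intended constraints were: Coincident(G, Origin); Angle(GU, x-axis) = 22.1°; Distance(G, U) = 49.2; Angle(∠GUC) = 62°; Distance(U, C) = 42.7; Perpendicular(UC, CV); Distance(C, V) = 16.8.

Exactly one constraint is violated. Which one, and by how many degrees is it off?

Perpendicular(UC, CV) — off by 9.00°.

G = (0.00, 0.00) ✓; GU at 22.10° ✓; |GU| = 49.20 ✓; ∠GUC = 62.00° ✓; |UC| = 42.70 ✓; ∠(UC, CV) = 99.00° ✗; |CV| = 16.80 ✓.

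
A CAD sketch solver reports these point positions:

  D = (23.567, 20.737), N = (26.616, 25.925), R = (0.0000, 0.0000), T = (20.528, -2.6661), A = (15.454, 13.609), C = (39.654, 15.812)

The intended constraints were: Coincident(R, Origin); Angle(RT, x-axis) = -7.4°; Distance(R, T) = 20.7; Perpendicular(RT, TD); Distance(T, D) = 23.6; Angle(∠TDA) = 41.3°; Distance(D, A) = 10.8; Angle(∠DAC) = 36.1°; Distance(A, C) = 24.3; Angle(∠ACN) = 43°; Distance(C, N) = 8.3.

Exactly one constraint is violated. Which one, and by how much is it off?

Distance(C, N) = 8.3 — off by 8.20.

R = (0.00, 0.00) ✓; RT at -7.400° ✓; |RT| = 20.70 ✓; ∠(RT, TD) = 90.00° ✓; |TD| = 23.60 ✓; ∠TDA = 41.30° ✓; |DA| = 10.80 ✓; ∠DAC = 36.10° ✓; |AC| = 24.30 ✓; ∠ACN = 43.00° ✓; |CN| = 16.50 ✗.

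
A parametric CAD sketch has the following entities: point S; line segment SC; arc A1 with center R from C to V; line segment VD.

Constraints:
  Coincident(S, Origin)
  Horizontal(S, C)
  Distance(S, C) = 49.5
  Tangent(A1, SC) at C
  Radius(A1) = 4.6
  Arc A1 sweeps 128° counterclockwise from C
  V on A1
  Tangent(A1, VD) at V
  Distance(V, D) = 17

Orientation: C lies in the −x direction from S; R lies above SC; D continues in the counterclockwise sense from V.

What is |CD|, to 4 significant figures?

21.92

On A1, C sits at bearing -90° from R; a 128° counterclockwise sweep puts V at bearing 38°, so V = R + 4.6·(cos 38°, sin 38°) = (-45.88, 7.432). A1 meets VD tangentially, so RV is at right angles to VD, so VD runs along (−sin 38°, cos 38°); with |VD| = 17.0, D = (-56.34, 20.83). Then |CD| = |D − C| = 21.92.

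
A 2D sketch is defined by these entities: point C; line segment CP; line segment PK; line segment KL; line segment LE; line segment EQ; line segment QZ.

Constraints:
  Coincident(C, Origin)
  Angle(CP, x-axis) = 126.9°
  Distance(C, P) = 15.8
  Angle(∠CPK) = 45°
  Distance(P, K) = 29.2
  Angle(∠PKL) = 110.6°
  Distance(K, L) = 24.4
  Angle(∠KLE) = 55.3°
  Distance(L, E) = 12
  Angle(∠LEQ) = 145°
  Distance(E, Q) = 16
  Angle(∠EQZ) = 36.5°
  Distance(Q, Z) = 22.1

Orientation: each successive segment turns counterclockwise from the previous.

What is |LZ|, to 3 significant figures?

10.2

∠LEQ = 145.0° gives EQ at 131° from the x-axis; with |EQ| = 16.0, Q = (-3.95, -3.98). ∠EQZ = 36.5° gives QZ at -85.5° from the x-axis; with |QZ| = 22.1, Z = (-2.22, -26.0). Then |LZ| = |Z − L| = 10.2.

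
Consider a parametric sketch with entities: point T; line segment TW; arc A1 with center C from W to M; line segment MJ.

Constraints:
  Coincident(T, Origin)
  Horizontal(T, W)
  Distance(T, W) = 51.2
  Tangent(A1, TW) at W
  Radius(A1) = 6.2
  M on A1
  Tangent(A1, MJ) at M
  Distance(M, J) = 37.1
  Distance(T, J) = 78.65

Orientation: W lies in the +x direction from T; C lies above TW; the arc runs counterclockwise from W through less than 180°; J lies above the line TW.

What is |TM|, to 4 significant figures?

57.31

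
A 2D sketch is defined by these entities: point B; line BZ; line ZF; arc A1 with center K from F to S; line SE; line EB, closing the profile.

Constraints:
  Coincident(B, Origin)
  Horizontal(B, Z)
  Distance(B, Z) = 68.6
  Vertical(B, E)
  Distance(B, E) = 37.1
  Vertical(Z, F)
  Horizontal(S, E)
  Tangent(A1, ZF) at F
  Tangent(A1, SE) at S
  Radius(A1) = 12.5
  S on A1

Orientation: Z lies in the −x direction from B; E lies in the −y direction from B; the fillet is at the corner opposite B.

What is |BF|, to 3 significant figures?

72.9

B is at the origin; BZ is horizontal with |BZ| = 68.6 and Z on the −x side, so Z = (-68.6, 0.00). B and E share the same x with |BE| = 37.1 and E on the −y side, so E = (0.00, -37.1). The virtual corner opposite B is at (-68.6, -37.1). Tangency of A1 to ZF means the radius KF is perpendicular to ZF and A1 meets SE tangentially, so KS is at right angles to SE, with radius 12.5, so the center K sits 12.5 in from both sides at K = (-56.1, -24.6). That places the tangent points at F = (-68.6, -24.6) on ZF and S = (-56.1, -37.1) on SE. Then |BF| = |F − B| = 72.9.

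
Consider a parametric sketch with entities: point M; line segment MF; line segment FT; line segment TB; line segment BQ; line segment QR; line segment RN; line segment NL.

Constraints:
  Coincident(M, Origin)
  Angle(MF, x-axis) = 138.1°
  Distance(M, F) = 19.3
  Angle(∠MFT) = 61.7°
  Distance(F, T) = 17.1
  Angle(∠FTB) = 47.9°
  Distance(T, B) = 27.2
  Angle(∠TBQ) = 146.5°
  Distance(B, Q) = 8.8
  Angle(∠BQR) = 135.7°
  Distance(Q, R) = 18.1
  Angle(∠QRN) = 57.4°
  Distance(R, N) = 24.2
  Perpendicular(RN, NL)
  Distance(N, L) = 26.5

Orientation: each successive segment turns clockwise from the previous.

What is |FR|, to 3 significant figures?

28.6

M is at the origin; MF runs at 138.1° with length 19.3, so F = (-14.4, 12.9). ∠MFT = 61.7° gives FT at 19.8° from the x-axis; with |FT| = 17.1, T = (1.72, 18.7). ∠FTB = 47.9° gives TB at -112° from the x-axis; with |TB| = 27.2, B = (-8.60, -6.48). ∠TBQ = 146.5° gives BQ at -146° from the x-axis; with |BQ| = 8.8, Q = (-15.9, -11.4). ∠BQR = 135.7° gives QR at 170° from the x-axis; with |QR| = 18.1, R = (-33.7, -8.26). Then |FR| = |R − F| = 28.6.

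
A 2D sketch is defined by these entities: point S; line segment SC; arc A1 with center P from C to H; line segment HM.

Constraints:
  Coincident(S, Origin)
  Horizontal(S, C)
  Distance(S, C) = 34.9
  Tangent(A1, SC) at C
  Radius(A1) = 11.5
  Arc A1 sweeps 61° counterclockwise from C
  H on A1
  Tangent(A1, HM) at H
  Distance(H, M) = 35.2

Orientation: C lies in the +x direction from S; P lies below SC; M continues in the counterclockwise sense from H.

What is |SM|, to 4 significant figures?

37.53

S is at the origin; SC is horizontal with |SC| = 34.9 and C on the +x side, so C = (34.90, 0.000). Tangency of A1 to SC means the radius PC is perpendicular to SC, so P = C + (0, -11.5) = (34.90, -11.50). On A1, C sits at bearing 90° from P; a 61° counterclockwise sweep puts H at bearing 151°, so H = P + 11.5·(cos 151°, sin 151°) = (24.84, -5.925). The tangent condition forces PH to be normal to HM, so HM runs along (−sin 151°, cos 151°); with |HM| = 35.2, M = (7.777, -36.71). Then |SM| = |M − S| = 37.53.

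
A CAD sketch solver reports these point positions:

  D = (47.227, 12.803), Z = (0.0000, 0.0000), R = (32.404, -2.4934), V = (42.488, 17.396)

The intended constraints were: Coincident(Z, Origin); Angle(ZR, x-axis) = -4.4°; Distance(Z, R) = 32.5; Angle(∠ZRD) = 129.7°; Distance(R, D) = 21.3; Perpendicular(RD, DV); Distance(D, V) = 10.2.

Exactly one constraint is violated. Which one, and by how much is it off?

Distance(D, V) = 10.2 — off by 3.60.

Z = (0.00, 0.00) ✓; ZR at -4.400° ✓; |ZR| = 32.50 ✓; ∠ZRD = 129.7° ✓; |RD| = 21.30 ✓; ∠(RD, DV) = 90.00° ✓; |DV| = 6.600 ✗.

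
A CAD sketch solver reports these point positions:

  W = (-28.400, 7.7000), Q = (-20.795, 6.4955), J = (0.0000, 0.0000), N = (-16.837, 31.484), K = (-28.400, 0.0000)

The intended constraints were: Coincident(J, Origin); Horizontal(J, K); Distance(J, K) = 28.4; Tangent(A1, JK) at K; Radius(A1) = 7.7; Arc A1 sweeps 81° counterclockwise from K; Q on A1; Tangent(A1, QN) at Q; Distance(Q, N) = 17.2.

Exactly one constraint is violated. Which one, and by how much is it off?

Distance(Q, N) = 17.2 — off by 8.10.

J = (0.00, 0.00) ✓; J.y = 0.00, K.y = 0.00 ✓; |JK| = 28.40 ✓; ∠(WK, KJ) = 90.00° ✓; |WK| = 7.700 ✓; bearing(W→Q) − bearing(W→K) = 81.00° ✓; |WQ| = 7.700 ✓; ∠(WQ, QN) = 90.00° ✓; |QN| = 25.30 ✗.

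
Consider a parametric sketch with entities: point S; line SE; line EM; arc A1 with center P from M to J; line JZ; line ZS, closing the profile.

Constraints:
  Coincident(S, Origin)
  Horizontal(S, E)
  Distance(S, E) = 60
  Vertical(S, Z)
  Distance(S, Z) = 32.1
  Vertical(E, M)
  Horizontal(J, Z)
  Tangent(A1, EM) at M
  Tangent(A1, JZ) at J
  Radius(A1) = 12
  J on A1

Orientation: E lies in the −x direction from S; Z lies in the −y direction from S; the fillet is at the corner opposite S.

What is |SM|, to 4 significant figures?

63.28

The virtual corner opposite S is at (-60.00, -32.10). Tangency of A1 to EM means the radius PM is perpendicular to EM and the tangent condition forces PJ to be normal to JZ, with radius 12.0, so the center P sits 12.0 in from both sides at P = (-48.00, -20.10). That places the tangent points at M = (-60.00, -20.10) on EM and J = (-48.00, -32.10) on JZ. Then |SM| = |M − S| = 63.28.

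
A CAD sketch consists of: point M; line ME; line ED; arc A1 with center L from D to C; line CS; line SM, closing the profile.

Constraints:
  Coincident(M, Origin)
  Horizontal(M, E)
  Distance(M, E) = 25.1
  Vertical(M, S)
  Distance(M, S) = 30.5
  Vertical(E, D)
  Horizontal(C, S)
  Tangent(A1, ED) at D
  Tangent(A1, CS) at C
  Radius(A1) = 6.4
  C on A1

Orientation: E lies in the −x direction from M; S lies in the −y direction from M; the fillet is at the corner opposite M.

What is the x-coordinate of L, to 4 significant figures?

-18.70

M is at the origin; ME is horizontal with |ME| = 25.1 and E on the −x side, so E = (-25.10, 0.000). M and S share the same x with |MS| = 30.5 and S on the −y side, so S = (0.000, -30.50). The virtual corner opposite M is at (-25.10, -30.50). Since A1 is tangent to ED there, LD ⟂ ED and tangency of A1 to CS means the radius LC is perpendicular to CS, with radius 6.4, so the center L sits 6.4 in from both sides at L = (-18.70, -24.10). So L.x = -18.70.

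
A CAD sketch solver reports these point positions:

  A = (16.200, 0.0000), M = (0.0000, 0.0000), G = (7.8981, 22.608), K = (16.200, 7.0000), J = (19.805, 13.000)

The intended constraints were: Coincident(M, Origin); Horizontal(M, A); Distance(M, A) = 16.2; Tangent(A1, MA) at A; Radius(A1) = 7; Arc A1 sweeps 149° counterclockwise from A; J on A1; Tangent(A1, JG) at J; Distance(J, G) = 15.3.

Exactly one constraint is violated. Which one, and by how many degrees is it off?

Tangent(A1, JG) at J — off by 7.90°.

M = (0.00, 0.00) ✓; M.y = 0.00, A.y = 0.00 ✓; |MA| = 16.20 ✓; ∠(KA, AM) = 90.00° ✓; |KA| = 7.000 ✓; bearing(K→J) − bearing(K→A) = 149.0° ✓; |KJ| = 7.000 ✓; ∠(KJ, JG) = 97.90° ✗; |JG| = 15.30 ✓.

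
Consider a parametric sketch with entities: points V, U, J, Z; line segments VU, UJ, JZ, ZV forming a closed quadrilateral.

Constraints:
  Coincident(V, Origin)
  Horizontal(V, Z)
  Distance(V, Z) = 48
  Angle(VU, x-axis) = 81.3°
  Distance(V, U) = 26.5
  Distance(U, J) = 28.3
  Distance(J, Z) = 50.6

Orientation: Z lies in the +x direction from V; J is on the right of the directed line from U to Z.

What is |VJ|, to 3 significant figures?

2.90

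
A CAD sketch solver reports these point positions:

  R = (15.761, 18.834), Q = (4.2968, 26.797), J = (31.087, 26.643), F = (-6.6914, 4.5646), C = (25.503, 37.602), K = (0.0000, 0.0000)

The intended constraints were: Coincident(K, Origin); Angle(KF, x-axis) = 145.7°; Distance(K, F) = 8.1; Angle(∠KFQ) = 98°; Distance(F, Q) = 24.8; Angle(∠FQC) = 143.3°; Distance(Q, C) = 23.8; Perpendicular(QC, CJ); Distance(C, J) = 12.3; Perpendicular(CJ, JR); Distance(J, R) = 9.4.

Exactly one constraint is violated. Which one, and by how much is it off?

Distance(J, R) = 9.4 — off by 7.80.

K = (0.00, 0.00) ✓; KF at 145.7° ✓; |KF| = 8.100 ✓; ∠KFQ = 98.00° ✓; |FQ| = 24.80 ✓; ∠FQC = 143.3° ✓; |QC| = 23.80 ✓; ∠(QC, CJ) = 90.00° ✓; |CJ| = 12.30 ✓; ∠(CJ, JR) = 90.00° ✓; |JR| = 17.20 ✗.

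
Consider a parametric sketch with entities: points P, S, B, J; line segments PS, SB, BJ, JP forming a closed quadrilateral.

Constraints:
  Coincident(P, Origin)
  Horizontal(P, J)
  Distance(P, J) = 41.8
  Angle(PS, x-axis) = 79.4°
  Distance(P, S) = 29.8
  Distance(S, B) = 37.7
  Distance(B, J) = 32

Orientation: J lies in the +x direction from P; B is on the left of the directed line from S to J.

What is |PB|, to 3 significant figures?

53.7

Checks: |SB| = 37.70 ✓; |BJ| = 32.00 ✓.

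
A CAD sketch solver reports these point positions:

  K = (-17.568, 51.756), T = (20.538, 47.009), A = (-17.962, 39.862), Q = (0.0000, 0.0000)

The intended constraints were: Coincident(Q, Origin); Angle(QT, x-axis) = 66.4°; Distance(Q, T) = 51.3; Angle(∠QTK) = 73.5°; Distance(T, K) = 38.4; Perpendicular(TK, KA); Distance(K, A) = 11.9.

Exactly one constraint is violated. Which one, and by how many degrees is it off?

Perpendicular(TK, KA) — off by 5.20°.

Q = (0.00, 0.00) ✓; QT at 66.40° ✓; |QT| = 51.30 ✓; ∠QTK = 73.50° ✓; |TK| = 38.40 ✓; ∠(TK, KA) = 95.20° ✗; |KA| = 11.90 ✓.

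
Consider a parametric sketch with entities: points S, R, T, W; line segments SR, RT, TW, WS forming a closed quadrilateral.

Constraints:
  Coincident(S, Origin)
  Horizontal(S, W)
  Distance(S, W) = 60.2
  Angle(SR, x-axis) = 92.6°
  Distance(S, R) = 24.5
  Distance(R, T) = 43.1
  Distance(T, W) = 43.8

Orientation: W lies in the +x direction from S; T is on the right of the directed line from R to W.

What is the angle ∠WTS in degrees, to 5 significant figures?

125.01°

Checks: |RT| = 43.10 ✓; |TW| = 43.80 ✓.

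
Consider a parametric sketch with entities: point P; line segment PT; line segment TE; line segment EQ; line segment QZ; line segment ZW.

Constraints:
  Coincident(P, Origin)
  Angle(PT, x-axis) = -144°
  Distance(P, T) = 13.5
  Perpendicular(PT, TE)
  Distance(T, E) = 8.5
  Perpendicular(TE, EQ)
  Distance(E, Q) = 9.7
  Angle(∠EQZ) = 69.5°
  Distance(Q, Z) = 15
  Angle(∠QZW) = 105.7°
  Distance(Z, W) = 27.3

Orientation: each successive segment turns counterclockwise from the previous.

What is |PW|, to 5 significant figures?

36.404

P is at the origin; PT runs at -144.0° with length 13.5, so T = (-10.922, -7.9351). PT is perpendicular to TE, so TE runs at -54.000°; with |TE| = 8.5, E = (-5.9256, -14.812). TE is perpendicular to EQ, so EQ runs at 36.000°; with |EQ| = 9.7, Q = (1.9219, -9.1102). ∠EQZ = 69.5° gives QZ at 146.50° from the x-axis; with |QZ| = 15.0, Z = (-10.586, -0.83117). ∠QZW = 105.7° gives ZW at -139.20° from the x-axis; with |ZW| = 27.3, W = (-31.252, -18.670). Then |PW| = |W − P| = 36.404.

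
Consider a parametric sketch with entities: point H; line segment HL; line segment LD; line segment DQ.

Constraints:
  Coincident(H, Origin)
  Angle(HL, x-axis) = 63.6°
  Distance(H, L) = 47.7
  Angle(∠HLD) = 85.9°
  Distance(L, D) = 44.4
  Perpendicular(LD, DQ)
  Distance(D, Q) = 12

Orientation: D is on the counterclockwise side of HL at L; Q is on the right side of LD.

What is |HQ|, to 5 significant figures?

72.316

∠HLD = 85.9°, so LD runs at 63.6° + (180° − 85.9°) = 157.70° from the x-axis; with |LD| = 44.4, D = L + 44.4·(cos 157.70°, sin 157.70°) = (-19.870, 59.573). The perpendicularity gives DQ at right angles to LD; with |DQ| = 12.0 on the right of LD, Q = D + 12.0·(0.37946, 0.92521) = (-15.317, 70.676). Then |HQ| = |Q − H| = 72.316.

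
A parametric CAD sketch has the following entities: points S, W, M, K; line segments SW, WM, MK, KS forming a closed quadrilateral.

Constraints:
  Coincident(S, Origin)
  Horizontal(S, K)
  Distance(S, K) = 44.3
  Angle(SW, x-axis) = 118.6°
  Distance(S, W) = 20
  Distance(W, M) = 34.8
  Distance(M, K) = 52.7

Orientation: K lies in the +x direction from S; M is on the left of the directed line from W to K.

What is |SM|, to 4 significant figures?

45.36

Checks: |WM| = 34.80 ✓; |MK| = 52.70 ✓.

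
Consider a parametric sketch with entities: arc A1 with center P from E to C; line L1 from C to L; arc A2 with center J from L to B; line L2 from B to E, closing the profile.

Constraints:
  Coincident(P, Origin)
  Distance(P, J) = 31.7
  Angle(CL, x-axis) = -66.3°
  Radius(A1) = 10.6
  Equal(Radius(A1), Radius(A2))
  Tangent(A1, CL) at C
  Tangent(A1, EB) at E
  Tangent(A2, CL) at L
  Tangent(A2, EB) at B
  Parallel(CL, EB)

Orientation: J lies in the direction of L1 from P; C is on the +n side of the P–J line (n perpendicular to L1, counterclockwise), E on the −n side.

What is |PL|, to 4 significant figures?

33.43

The slot axis is L1's direction at -66.3°, so u = (cos -66.3°, sin -66.3°) = (0.4019, -0.9157) and n = (−sin -66.3°, cos -66.3°) = (0.9157, 0.4019). P is at the origin and J lies 31.7 along u from P, so J = 31.7·u = (12.74, -29.03). Tangency of A1 to both parallel lines with radius 10.6 puts C and E at P ± 10.6·n: C = (9.706, 4.261), E = (-9.706, -4.261). Equal radii place L and B the same way about J: L = J + 10.6·n = (22.45, -24.77), B = J − 10.6·n = (3.036, -33.29). Then |PL| = |L − P| = 33.43.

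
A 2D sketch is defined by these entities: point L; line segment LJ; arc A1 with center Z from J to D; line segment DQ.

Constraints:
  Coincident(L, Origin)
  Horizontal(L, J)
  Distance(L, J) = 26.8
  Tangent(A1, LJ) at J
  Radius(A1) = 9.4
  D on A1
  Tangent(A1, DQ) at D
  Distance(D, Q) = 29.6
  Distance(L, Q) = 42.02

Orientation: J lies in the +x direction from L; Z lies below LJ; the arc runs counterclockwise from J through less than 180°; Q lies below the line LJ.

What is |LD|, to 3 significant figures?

19.6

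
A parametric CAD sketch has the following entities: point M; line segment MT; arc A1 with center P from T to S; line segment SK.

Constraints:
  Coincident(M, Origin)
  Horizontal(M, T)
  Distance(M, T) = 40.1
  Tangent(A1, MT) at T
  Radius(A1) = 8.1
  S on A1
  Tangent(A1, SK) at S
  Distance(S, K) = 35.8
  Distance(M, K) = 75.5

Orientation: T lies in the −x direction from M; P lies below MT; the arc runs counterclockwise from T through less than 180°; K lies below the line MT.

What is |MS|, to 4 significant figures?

46.49

M is at the origin; M and T share the same y with |MT| = 40.1 and T on the −x side, so T = (-40.10, 0.000). The tangent condition forces PT to be normal to MT, so P = T + (0, -8.1) = (-40.10, -8.100). Since PS ⟂ SK (tangency), |PK| = √(8.1² + 35.8²) = 36.70 regardless of where S sits on A1. So K lies on both circle(M, 75.5) and circle(P, 36.70); the below-MT intersection is K = (-68.92, -30.83). S is the foot of the tangent from K: S = (-46.40, -3.005).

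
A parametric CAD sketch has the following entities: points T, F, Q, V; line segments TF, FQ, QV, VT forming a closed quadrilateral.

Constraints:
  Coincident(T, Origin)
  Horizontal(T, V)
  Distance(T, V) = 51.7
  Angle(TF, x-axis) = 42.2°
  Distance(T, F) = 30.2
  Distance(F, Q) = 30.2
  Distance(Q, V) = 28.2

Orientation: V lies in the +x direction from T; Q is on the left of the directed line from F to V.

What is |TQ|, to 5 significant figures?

58.730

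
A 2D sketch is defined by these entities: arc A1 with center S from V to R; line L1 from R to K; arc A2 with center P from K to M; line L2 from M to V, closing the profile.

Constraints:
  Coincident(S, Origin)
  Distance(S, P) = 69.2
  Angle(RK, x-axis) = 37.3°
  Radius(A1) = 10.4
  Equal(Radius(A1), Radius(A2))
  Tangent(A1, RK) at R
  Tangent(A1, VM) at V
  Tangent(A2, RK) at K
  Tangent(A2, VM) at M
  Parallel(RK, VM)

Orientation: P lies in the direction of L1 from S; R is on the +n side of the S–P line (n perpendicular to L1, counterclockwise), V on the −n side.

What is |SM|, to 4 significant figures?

69.98

The slot axis is L1's direction at 37.3°, so u = (cos 37.3°, sin 37.3°) = (0.7955, 0.6060) and n = (−sin 37.3°, cos 37.3°) = (-0.6060, 0.7955). S is at the origin and P lies 69.2 along u from S, so P = 69.2·u = (55.05, 41.93). Tangency of A1 to both parallel lines with radius 10.4 puts R and V at S ± 10.4·n: R = (-6.302, 8.273), V = (6.302, -8.273). Equal radii place K and M the same way about P: K = P + 10.4·n = (48.74, 50.21), M = P − 10.4·n = (61.35, 33.66). Then |SM| = |M − S| = 69.98.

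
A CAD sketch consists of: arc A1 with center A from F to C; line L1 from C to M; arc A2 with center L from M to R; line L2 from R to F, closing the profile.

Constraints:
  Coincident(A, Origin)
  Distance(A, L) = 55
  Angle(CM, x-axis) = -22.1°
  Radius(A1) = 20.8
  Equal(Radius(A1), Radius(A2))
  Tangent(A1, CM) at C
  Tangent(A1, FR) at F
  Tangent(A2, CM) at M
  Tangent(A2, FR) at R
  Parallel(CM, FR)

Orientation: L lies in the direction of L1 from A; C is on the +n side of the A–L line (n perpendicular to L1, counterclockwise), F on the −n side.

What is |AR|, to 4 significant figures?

58.80

The slot axis is L1's direction at -22.1°, so u = (cos -22.1°, sin -22.1°) = (0.9265, -0.3762) and n = (−sin -22.1°, cos -22.1°) = (0.3762, 0.9265). A is at the origin and L lies 55.0 along u from A, so L = 55.0·u = (50.96, -20.69). Tangency of A1 to both parallel lines with radius 20.8 puts C and F at A ± 20.8·n: C = (7.825, 19.27), F = (-7.825, -19.27). Equal radii place M and R the same way about L: M = L + 20.8·n = (58.78, -1.421), R = L − 20.8·n = (43.13, -39.96). Then |AR| = |R − A| = 58.80.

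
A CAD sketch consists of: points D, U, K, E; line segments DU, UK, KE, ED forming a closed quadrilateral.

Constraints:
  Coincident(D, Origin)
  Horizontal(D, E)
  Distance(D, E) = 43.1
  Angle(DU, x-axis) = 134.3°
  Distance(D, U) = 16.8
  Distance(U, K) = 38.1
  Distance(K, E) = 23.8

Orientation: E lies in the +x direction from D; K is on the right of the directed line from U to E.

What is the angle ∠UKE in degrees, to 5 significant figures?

128.67°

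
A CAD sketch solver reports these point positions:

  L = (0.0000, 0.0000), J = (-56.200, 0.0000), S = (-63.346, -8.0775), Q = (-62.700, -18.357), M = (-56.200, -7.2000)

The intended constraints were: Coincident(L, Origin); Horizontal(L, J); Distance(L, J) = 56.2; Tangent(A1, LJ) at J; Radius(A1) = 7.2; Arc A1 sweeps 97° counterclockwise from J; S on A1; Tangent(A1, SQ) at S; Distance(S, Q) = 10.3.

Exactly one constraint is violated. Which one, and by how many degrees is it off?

Tangent(A1, SQ) at S — off by 3.40°.

L = (0.00, 0.00) ✓; L.y = 0.00, J.y = 0.00 ✓; |LJ| = 56.20 ✓; ∠(MJ, JL) = 90.00° ✓; |MJ| = 7.200 ✓; bearing(M→S) − bearing(M→J) = 97.00° ✓; |MS| = 7.200 ✓; ∠(MS, SQ) = 93.40° ✗; |SQ| = 10.30 ✓.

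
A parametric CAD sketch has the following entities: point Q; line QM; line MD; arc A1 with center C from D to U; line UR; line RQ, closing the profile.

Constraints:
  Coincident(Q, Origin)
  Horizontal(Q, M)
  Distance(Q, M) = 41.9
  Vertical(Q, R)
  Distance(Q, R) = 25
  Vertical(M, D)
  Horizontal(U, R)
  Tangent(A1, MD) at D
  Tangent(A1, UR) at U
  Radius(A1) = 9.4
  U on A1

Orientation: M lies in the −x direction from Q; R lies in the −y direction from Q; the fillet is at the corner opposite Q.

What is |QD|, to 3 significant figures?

44.7

The virtual corner opposite Q is at (-41.9, -25.0). The tangent condition forces CD to be normal to MD and A1 meets UR tangentially, so CU is at right angles to UR, with radius 9.4, so the center C sits 9.4 in from both sides at C = (-32.5, -15.6). That places the tangent points at D = (-41.9, -15.6) on MD and U = (-32.5, -25.0) on UR. Then |QD| = |D − Q| = 44.7.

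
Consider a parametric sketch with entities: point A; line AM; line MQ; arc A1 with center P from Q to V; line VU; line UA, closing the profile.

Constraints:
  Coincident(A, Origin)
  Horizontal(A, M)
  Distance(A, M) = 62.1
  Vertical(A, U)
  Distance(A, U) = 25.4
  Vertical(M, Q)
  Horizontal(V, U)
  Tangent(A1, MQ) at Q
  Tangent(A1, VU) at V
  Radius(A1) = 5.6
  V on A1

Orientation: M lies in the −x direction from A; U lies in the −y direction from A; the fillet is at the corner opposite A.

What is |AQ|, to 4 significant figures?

65.18

A is at the origin; A and M share the same y with |AM| = 62.1 and M on the −x side, so M = (-62.10, 0.000). A and U share the same x with |AU| = 25.4 and U on the −y side, so U = (0.000, -25.40). The virtual corner opposite A is at (-62.10, -25.40). Since A1 is tangent to MQ there, PQ ⟂ MQ and tangency of A1 to VU means the radius PV is perpendicular to VU, with radius 5.6, so the center P sits 5.6 in from both sides at P = (-56.50, -19.80). That places the tangent points at Q = (-62.10, -19.80) on MQ and V = (-56.50, -25.40) on VU. Then |AQ| = |Q − A| = 65.18.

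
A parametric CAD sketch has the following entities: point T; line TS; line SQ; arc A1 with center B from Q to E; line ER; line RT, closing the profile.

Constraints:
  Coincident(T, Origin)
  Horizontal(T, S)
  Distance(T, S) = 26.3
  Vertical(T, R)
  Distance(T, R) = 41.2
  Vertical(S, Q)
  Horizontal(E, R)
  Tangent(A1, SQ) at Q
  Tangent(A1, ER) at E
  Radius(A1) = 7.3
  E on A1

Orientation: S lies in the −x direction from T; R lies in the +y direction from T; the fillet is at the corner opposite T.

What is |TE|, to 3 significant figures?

45.4

The virtual corner opposite T is at (-26.3, 41.2). Since A1 is tangent to SQ there, BQ ⟂ SQ and since A1 is tangent to ER there, BE ⟂ ER, with radius 7.3, so the center B sits 7.3 in from both sides at B = (-19.0, 33.9). That places the tangent points at Q = (-26.3, 33.9) on SQ and E = (-19.0, 41.2) on ER. Then |TE| = |E − T| = 45.4.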